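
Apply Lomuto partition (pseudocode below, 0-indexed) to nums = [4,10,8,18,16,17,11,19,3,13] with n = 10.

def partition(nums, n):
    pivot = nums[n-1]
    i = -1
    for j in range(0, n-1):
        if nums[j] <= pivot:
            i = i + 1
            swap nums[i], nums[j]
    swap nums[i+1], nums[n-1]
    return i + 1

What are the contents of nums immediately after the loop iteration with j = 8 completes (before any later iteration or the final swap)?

[4,10,8,11,3,17,18,19,16,13]

pivot = nums[9] = 13; i = -1
j=0: nums[0]=4 ≤ 13 → i=0, swap nums[0],nums[0] (no change) → [4,10,8,18,16,17,11,19,3,13]
j=1: nums[1]=10 ≤ 13 → i=1, swap nums[1],nums[1] (no change) → [4,10,8,18,16,17,11,19,3,13]
j=2: nums[2]=8 ≤ 13 → i=2, swap nums[2],nums[2] (no change) → [4,10,8,18,16,17,11,19,3,13]
j=3: nums[3]=18 > 13 → no swap
j=4: nums[4]=16 > 13 → no swap
j=5: nums[5]=17 > 13 → no swap
j=6: nums[6]=11 ≤ 13 → i=3, swap nums[3],nums[6] → [4,10,8,11,16,17,18,19,3,13]
j=7: nums[7]=19 > 13 → no swap
j=8: nums[8]=3 ≤ 13 → i=4, swap nums[4],nums[8] → [4,10,8,11,3,17,18,19,16,13]
(after j=8) nums = [4,10,8,11,3,17,18,19,16,13]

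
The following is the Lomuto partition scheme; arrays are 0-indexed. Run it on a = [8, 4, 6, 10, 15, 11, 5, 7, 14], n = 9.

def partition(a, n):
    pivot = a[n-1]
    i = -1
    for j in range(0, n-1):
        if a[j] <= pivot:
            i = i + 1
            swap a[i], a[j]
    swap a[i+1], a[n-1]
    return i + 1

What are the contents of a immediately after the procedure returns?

pivot=14, i=-1
j=0: 8≤14, i=0, swap(0,0) ⇒ [8, 4, 6, 10, 15, 11, 5, 7, 14]
j=1: 4≤14, i=1, swap(1,1) ⇒ [8, 4, 6, 10, 15, 11, 5, 7, 14]
j=2: 6≤14, i=2, swap(2,2) ⇒ [8, 4, 6, 10, 15, 11, 5, 7, 14]
j=3: 10≤14, i=3, swap(3,3) ⇒ [8, 4, 6, 10, 15, 11, 5, 7, 14]
j=4: 15>14, skip
j=5: 11≤14, i=4, swap(4,5) ⇒ [8, 4, 6, 10, 11, 15, 5, 7, 14]
j=6: 5≤14, i=5, swap(5,6) ⇒ [8, 4, 6, 10, 11, 5, 15, 7, 14]
j=7: 7≤14, i=6, swap(6,7) ⇒ [8, 4, 6, 10, 11, 5, 7, 15, 14]
swap(7,8) ⇒ [8, 4, 6, 10, 11, 5, 7, 14, 15]; return 7

[8, 4, 6, 10, 11, 5, 7, 14, 15]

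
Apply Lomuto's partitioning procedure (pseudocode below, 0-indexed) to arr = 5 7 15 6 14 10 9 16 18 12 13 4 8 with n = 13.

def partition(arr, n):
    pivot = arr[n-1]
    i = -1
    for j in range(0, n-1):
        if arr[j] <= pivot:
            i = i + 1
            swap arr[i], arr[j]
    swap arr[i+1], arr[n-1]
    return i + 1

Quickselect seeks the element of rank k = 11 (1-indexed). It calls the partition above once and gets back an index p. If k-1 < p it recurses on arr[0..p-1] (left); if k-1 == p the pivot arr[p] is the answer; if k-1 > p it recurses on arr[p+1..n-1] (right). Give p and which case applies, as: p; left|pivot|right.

4; right

pivot=8, i=-1
j=0: 5≤8, i=0, swap(0,0) ⇒ 5 7 15 6 14 10 9 16 18 12 13 4 8
j=1: 7≤8, i=1, swap(1,1) ⇒ 5 7 15 6 14 10 9 16 18 12 13 4 8
j=2: 15>8, skip
j=3: 6≤8, i=2, swap(2,3) ⇒ 5 7 6 15 14 10 9 16 18 12 13 4 8
j=4: 14>8, skip
j=5: 10>8, skip
j=6: 9>8, skip
j=7: 16>8, skip
j=8: 18>8, skip
j=9: 12>8, skip
j=10: 13>8, skip
j=11: 4≤8, i=3, swap(3,11) ⇒ 5 7 6 4 14 10 9 16 18 12 13 15 8
swap(4,12) ⇒ 5 7 6 4 8 10 9 16 18 12 13 15 14; return 4
p = 4; k-1 = 10 > 4 ⇒ right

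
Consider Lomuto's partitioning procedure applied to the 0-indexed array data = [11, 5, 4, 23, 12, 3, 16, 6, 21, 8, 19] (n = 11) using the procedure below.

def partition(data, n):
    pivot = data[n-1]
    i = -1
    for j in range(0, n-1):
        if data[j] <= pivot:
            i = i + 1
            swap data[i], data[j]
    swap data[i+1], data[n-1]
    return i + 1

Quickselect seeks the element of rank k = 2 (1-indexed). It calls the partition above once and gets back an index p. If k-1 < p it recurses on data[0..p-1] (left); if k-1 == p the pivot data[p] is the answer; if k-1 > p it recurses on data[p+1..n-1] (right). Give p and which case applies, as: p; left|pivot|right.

8; left

pivot = data[10] = 19; i = -1
j=0: data[0]=11 ≤ 19 → i=0, swap data[0],data[0] (no change) → [11, 5, 4, 23, 12, 3, 16, 6, 21, 8, 19]
j=1: data[1]=5 ≤ 19 → i=1, swap data[1],data[1] (no change) → [11, 5, 4, 23, 12, 3, 16, 6, 21, 8, 19]
j=2: data[2]=4 ≤ 19 → i=2, swap data[2],data[2] (no change) → [11, 5, 4, 23, 12, 3, 16, 6, 21, 8, 19]
j=3: data[3]=23 > 19 → no swap
j=4: data[4]=12 ≤ 19 → i=3, swap data[3],data[4] → [11, 5, 4, 12, 23, 3, 16, 6, 21, 8, 19]
j=5: data[5]=3 ≤ 19 → i=4, swap data[4],data[5] → [11, 5, 4, 12, 3, 23, 16, 6, 21, 8, 19]
j=6: data[6]=16 ≤ 19 → i=5, swap data[5],data[6] → [11, 5, 4, 12, 3, 16, 23, 6, 21, 8, 19]
j=7: data[7]=6 ≤ 19 → i=6, swap data[6],data[7] → [11, 5, 4, 12, 3, 16, 6, 23, 21, 8, 19]
j=8: data[8]=21 > 19 → no swap
j=9: data[9]=8 ≤ 19 → i=7, swap data[7],data[9] → [11, 5, 4, 12, 3, 16, 6, 8, 21, 23, 19]
final swap data[8],data[10] → [11, 5, 4, 12, 3, 16, 6, 8, 19, 23, 21]; return 8
p = 8; k-1 = 1 < 8 ⇒ left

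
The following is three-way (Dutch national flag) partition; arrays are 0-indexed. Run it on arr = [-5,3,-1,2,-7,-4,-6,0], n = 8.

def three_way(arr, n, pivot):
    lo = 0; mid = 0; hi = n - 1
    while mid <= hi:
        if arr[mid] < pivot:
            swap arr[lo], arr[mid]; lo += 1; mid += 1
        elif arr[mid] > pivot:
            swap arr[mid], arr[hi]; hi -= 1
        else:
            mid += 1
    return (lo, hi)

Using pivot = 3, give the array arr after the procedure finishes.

lo=0 mid=0 hi=7
-5<3: swap(0,0), lo=1 mid=1 ⇒ [-5,3,-1,2,-7,-4,-6,0]
3=3: mid=2
-1<3: swap(1,2), lo=2 mid=3 ⇒ [-5,-1,3,2,-7,-4,-6,0]
2<3: swap(2,3), lo=3 mid=4 ⇒ [-5,-1,2,3,-7,-4,-6,0]
-7<3: swap(3,4), lo=4 mid=5 ⇒ [-5,-1,2,-7,3,-4,-6,0]
-4<3: swap(4,5), lo=5 mid=6 ⇒ [-5,-1,2,-7,-4,3,-6,0]
-6<3: swap(5,6), lo=6 mid=7 ⇒ [-5,-1,2,-7,-4,-6,3,0]
0<3: swap(6,7), lo=7 mid=8 ⇒ [-5,-1,2,-7,-4,-6,0,3]
done. lo=7 hi=7; arr=[-5,-1,2,-7,-4,-6,0,3]

[-5,-1,2,-7,-4,-6,0,3]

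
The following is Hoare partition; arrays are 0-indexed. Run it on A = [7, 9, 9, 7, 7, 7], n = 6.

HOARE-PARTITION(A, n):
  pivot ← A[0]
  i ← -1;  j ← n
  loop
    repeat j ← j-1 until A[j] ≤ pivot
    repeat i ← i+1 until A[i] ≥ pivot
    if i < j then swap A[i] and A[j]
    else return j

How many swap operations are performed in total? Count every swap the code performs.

pivot=7
j stops at 5 (7), i stops at 0 (7); swap ⇒ [7, 9, 9, 7, 7, 7]
j stops at 4 (7), i stops at 1 (9); swap ⇒ [7, 7, 9, 7, 9, 7]
j stops at 3 (7), i stops at 2 (9); swap ⇒ [7, 7, 7, 9, 9, 7]
j stops at 2, i stops at 3; i≥j ⇒ return 2. A=[7, 7, 7, 9, 9, 7]

3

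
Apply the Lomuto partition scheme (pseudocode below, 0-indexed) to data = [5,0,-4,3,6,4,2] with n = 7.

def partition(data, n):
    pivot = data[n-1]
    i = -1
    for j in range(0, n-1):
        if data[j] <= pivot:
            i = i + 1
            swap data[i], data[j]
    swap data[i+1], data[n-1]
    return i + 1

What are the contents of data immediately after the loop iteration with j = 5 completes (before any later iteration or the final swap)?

[0,-4,5,3,6,4,2]

pivot = data[6] = 2; i = -1
j=0: data[0]=5 > 2 → no swap
j=1: data[1]=0 ≤ 2 → i=0, swap data[0],data[1] → [0,5,-4,3,6,4,2]
j=2: data[2]=-4 ≤ 2 → i=1, swap data[1],data[2] → [0,-4,5,3,6,4,2]
j=3: data[3]=3 > 2 → no swap
j=4: data[4]=6 > 2 → no swap
j=5: data[5]=4 > 2 → no swap
(after j=5) data = [0,-4,5,3,6,4,2]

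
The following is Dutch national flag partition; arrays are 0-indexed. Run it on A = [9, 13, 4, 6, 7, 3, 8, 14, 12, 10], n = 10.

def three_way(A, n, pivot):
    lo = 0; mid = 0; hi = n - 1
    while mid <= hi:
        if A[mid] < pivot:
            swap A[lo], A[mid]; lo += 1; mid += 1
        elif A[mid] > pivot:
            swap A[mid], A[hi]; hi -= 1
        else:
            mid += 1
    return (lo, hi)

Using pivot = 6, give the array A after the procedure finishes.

[3, 4, 6, 7, 13, 8, 14, 12, 10, 9]

pivot = 6; lo=0, mid=0, hi=9
A[mid]=9>6: swap A[0],A[9]; hi=8 → [10, 13, 4, 6, 7, 3, 8, 14, 12, 9]
A[mid]=10>6: swap A[0],A[8]; hi=7 → [12, 13, 4, 6, 7, 3, 8, 14, 10, 9]
A[mid]=12>6: swap A[0],A[7]; hi=6 → [14, 13, 4, 6, 7, 3, 8, 12, 10, 9]
A[mid]=14>6: swap A[0],A[6]; hi=5 → [8, 13, 4, 6, 7, 3, 14, 12, 10, 9]
A[mid]=8>6: swap A[0],A[5]; hi=4 → [3, 13, 4, 6, 7, 8, 14, 12, 10, 9]
A[mid]=3<6: swap A[0],A[0]; lo=1,mid=1 → [3, 13, 4, 6, 7, 8, 14, 12, 10, 9]
A[mid]=13>6: swap A[1],A[4]; hi=3 → [3, 7, 4, 6, 13, 8, 14, 12, 10, 9]
A[mid]=7>6: swap A[1],A[3]; hi=2 → [3, 6, 4, 7, 13, 8, 14, 12, 10, 9]
A[mid]=6=6: mid=2
A[mid]=4<6: swap A[1],A[2]; lo=2,mid=3 → [3, 4, 6, 7, 13, 8, 14, 12, 10, 9]
end: lo=2, hi=2; A = [3, 4, 6, 7, 13, 8, 14, 12, 10, 9]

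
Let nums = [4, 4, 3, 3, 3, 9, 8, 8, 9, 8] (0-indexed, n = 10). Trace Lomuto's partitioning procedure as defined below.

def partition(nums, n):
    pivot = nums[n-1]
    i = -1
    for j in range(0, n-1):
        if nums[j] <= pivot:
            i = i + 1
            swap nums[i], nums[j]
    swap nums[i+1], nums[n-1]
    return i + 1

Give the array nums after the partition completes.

pivot = nums[9] = 8; i = -1
j=0: nums[0]=4 ≤ 8 → i=0, swap nums[0],nums[0] (no change) → [4, 4, 3, 3, 3, 9, 8, 8, 9, 8]
j=1: nums[1]=4 ≤ 8 → i=1, swap nums[1],nums[1] (no change) → [4, 4, 3, 3, 3, 9, 8, 8, 9, 8]
j=2: nums[2]=3 ≤ 8 → i=2, swap nums[2],nums[2] (no change) → [4, 4, 3, 3, 3, 9, 8, 8, 9, 8]
j=3: nums[3]=3 ≤ 8 → i=3, swap nums[3],nums[3] (no change) → [4, 4, 3, 3, 3, 9, 8, 8, 9, 8]
j=4: nums[4]=3 ≤ 8 → i=4, swap nums[4],nums[4] (no change) → [4, 4, 3, 3, 3, 9, 8, 8, 9, 8]
j=5: nums[5]=9 > 8 → no swap
j=6: nums[6]=8 ≤ 8 → i=5, swap nums[5],nums[6] → [4, 4, 3, 3, 3, 8, 9, 8, 9, 8]
j=7: nums[7]=8 ≤ 8 → i=6, swap nums[6],nums[7] → [4, 4, 3, 3, 3, 8, 8, 9, 9, 8]
j=8: nums[8]=9 > 8 → no swap
final swap nums[7],nums[9] → [4, 4, 3, 3, 3, 8, 8, 8, 9, 9]; return 7

[4, 4, 3, 3, 3, 8, 8, 8, 9, 9]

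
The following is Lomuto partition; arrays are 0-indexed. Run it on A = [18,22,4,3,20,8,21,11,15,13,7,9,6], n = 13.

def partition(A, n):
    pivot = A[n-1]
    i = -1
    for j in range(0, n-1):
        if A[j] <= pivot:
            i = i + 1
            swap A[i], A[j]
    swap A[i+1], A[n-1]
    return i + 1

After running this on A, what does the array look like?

[4,3,6,22,20,8,21,11,15,13,7,9,18]

pivot=6, i=-1
j=0: 18>6, skip
j=1: 22>6, skip
j=2: 4≤6, i=0, swap(0,2) ⇒ [4,22,18,3,20,8,21,11,15,13,7,9,6]
j=3: 3≤6, i=1, swap(1,3) ⇒ [4,3,18,22,20,8,21,11,15,13,7,9,6]
j=4: 20>6, skip
j=5: 8>6, skip
j=6: 21>6, skip
j=7: 11>6, skip
j=8: 15>6, skip
j=9: 13>6, skip
j=10: 7>6, skip
j=11: 9>6, skip
swap(2,12) ⇒ [4,3,6,22,20,8,21,11,15,13,7,9,18]; return 2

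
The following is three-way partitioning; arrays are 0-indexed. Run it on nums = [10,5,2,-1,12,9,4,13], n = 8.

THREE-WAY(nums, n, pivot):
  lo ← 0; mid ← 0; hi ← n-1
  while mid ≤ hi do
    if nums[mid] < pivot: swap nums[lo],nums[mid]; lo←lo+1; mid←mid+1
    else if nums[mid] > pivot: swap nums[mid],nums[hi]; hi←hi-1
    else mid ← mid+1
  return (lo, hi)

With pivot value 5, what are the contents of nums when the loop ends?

[4,2,-1,5,9,12,13,10]

lo=0 mid=0 hi=7
10>5: swap(0,7), hi=6 ⇒ [13,5,2,-1,12,9,4,10]
13>5: swap(0,6), hi=5 ⇒ [4,5,2,-1,12,9,13,10]
4<5: swap(0,0), lo=1 mid=1 ⇒ [4,5,2,-1,12,9,13,10]
5=5: mid=2
2<5: swap(1,2), lo=2 mid=3 ⇒ [4,2,5,-1,12,9,13,10]
-1<5: swap(2,3), lo=3 mid=4 ⇒ [4,2,-1,5,12,9,13,10]
12>5: swap(4,5), hi=4 ⇒ [4,2,-1,5,9,12,13,10]
9>5: swap(4,4), hi=3 ⇒ [4,2,-1,5,9,12,13,10]
done. lo=3 hi=3; nums=[4,2,-1,5,9,12,13,10]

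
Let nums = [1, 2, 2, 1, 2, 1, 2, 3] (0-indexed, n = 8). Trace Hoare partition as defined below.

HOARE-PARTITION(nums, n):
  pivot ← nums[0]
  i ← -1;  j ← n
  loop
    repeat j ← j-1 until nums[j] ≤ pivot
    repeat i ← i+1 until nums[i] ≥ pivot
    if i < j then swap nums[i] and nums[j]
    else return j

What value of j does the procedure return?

1

pivot = nums[0] = 1; i = -1, j = 8
j→5 (nums[5]=1≤1), i→0 (nums[0]=1≥1); i<j, swap → [1, 2, 2, 1, 2, 1, 2, 3]
j→3 (nums[3]=1≤1), i→1 (nums[1]=2≥1); i<j, swap → [1, 1, 2, 2, 2, 1, 2, 3]
j→1, i→2; i≥j, return j=1. nums = [1, 1, 2, 2, 2, 1, 2, 3]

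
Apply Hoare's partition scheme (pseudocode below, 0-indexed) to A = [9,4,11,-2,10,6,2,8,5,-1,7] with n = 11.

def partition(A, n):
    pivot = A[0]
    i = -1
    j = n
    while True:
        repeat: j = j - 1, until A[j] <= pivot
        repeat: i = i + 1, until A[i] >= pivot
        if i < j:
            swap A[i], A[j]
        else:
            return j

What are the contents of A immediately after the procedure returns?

pivot=9
j stops at 10 (7), i stops at 0 (9); swap ⇒ [7,4,11,-2,10,6,2,8,5,-1,9]
j stops at 9 (-1), i stops at 2 (11); swap ⇒ [7,4,-1,-2,10,6,2,8,5,11,9]
j stops at 8 (5), i stops at 4 (10); swap ⇒ [7,4,-1,-2,5,6,2,8,10,11,9]
j stops at 7, i stops at 8; i≥j ⇒ return 7. A=[7,4,-1,-2,5,6,2,8,10,11,9]

[7,4,-1,-2,5,6,2,8,10,11,9]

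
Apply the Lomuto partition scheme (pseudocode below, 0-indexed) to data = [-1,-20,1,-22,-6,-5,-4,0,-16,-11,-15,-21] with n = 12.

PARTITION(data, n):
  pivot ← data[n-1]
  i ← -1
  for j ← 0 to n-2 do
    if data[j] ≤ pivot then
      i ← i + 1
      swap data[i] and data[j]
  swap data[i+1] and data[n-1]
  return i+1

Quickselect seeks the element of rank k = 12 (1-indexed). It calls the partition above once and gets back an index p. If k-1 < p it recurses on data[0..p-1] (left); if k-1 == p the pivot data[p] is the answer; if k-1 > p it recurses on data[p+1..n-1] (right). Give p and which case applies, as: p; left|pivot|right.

pivot = data[11] = -21; i = -1
j=0: data[0]=-1 > -21 → no swap
j=1: data[1]=-20 > -21 → no swap
j=2: data[2]=1 > -21 → no swap
j=3: data[3]=-22 ≤ -21 → i=0, swap data[0],data[3] → [-22,-20,1,-1,-6,-5,-4,0,-16,-11,-15,-21]
j=4: data[4]=-6 > -21 → no swap
j=5: data[5]=-5 > -21 → no swap
j=6: data[6]=-4 > -21 → no swap
j=7: data[7]=0 > -21 → no swap
j=8: data[8]=-16 > -21 → no swap
j=9: data[9]=-11 > -21 → no swap
j=10: data[10]=-15 > -21 → no swap
final swap data[1],data[11] → [-22,-21,1,-1,-6,-5,-4,0,-16,-11,-15,-20]; return 1
p = 1; k-1 = 11 > 1 ⇒ right

1; right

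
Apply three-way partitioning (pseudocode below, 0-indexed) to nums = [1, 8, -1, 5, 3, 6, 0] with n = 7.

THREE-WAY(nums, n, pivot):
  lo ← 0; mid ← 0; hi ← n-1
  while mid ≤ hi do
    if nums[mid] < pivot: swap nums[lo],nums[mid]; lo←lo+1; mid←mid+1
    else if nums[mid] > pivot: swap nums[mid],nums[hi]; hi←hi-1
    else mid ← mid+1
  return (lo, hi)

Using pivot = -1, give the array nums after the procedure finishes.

[-1, 8, 5, 3, 6, 0, 1]

pivot = -1; lo=0, mid=0, hi=6
nums[mid]=1>-1: swap nums[0],nums[6]; hi=5 → [0, 8, -1, 5, 3, 6, 1]
nums[mid]=0>-1: swap nums[0],nums[5]; hi=4 → [6, 8, -1, 5, 3, 0, 1]
nums[mid]=6>-1: swap nums[0],nums[4]; hi=3 → [3, 8, -1, 5, 6, 0, 1]
nums[mid]=3>-1: swap nums[0],nums[3]; hi=2 → [5, 8, -1, 3, 6, 0, 1]
nums[mid]=5>-1: swap nums[0],nums[2]; hi=1 → [-1, 8, 5, 3, 6, 0, 1]
nums[mid]=-1=-1: mid=1
nums[mid]=8>-1: swap nums[1],nums[1]; hi=0 → [-1, 8, 5, 3, 6, 0, 1]
end: lo=0, hi=0; nums = [-1, 8, 5, 3, 6, 0, 1]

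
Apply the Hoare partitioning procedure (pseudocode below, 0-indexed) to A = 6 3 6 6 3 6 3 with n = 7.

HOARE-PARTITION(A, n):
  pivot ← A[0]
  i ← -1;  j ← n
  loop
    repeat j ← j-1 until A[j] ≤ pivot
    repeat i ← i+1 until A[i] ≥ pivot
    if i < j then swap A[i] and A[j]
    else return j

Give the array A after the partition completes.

pivot = A[0] = 6; i = -1, j = 7
j→6 (A[6]=3≤6), i→0 (A[0]=6≥6); i<j, swap → 3 3 6 6 3 6 6
j→5 (A[5]=6≤6), i→2 (A[2]=6≥6); i<j, swap → 3 3 6 6 3 6 6
j→4 (A[4]=3≤6), i→3 (A[3]=6≥6); i<j, swap → 3 3 6 3 6 6 6
j→3, i→4; i≥j, return j=3. A = 3 3 6 3 6 6 6

3 3 6 3 6 6 6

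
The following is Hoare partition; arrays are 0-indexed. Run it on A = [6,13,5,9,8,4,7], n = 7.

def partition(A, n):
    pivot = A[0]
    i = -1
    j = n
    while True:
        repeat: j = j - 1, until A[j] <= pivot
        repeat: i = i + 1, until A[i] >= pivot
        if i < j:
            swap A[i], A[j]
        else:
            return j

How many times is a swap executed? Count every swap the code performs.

2

pivot = A[0] = 6; i = -1, j = 7
j→5 (A[5]=4≤6), i→0 (A[0]=6≥6); i<j, swap → [4,13,5,9,8,6,7]
j→2 (A[2]=5≤6), i→1 (A[1]=13≥6); i<j, swap → [4,5,13,9,8,6,7]
j→1, i→2; i≥j, return j=1. A = [4,5,13,9,8,6,7]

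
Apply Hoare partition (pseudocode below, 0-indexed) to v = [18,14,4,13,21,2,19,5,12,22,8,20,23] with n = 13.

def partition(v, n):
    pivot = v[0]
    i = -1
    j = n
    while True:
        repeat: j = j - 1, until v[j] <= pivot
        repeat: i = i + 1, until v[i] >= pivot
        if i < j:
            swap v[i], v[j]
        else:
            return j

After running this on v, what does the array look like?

pivot=18
j stops at 10 (8), i stops at 0 (18); swap ⇒ [8,14,4,13,21,2,19,5,12,22,18,20,23]
j stops at 8 (12), i stops at 4 (21); swap ⇒ [8,14,4,13,12,2,19,5,21,22,18,20,23]
j stops at 7 (5), i stops at 6 (19); swap ⇒ [8,14,4,13,12,2,5,19,21,22,18,20,23]
j stops at 6, i stops at 7; i≥j ⇒ return 6. v=[8,14,4,13,12,2,5,19,21,22,18,20,23]

[8,14,4,13,12,2,5,19,21,22,18,20,23]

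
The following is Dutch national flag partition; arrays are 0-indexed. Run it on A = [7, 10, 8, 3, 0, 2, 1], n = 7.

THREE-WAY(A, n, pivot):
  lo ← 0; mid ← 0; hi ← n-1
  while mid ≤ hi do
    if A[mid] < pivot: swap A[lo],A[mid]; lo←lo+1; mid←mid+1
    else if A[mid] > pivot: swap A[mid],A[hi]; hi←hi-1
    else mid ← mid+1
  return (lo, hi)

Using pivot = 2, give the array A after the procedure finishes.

pivot = 2; lo=0, mid=0, hi=6
A[mid]=7>2: swap A[0],A[6]; hi=5 → [1, 10, 8, 3, 0, 2, 7]
A[mid]=1<2: swap A[0],A[0]; lo=1,mid=1 → [1, 10, 8, 3, 0, 2, 7]
A[mid]=10>2: swap A[1],A[5]; hi=4 → [1, 2, 8, 3, 0, 10, 7]
A[mid]=2=2: mid=2
A[mid]=8>2: swap A[2],A[4]; hi=3 → [1, 2, 0, 3, 8, 10, 7]
A[mid]=0<2: swap A[1],A[2]; lo=2,mid=3 → [1, 0, 2, 3, 8, 10, 7]
A[mid]=3>2: swap A[3],A[3]; hi=2 → [1, 0, 2, 3, 8, 10, 7]
end: lo=2, hi=2; A = [1, 0, 2, 3, 8, 10, 7]

[1, 0, 2, 3, 8, 10, 7]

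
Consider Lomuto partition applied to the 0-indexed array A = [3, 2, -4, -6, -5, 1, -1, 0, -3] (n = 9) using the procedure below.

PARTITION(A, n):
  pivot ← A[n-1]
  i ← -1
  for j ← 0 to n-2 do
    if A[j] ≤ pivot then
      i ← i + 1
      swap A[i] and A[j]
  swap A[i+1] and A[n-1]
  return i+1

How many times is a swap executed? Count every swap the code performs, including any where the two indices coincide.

pivot = A[8] = -3; i = -1
j=0: A[0]=3 > -3 → no swap
j=1: A[1]=2 > -3 → no swap
j=2: A[2]=-4 ≤ -3 → i=0, swap A[0],A[2] → [-4, 2, 3, -6, -5, 1, -1, 0, -3]
j=3: A[3]=-6 ≤ -3 → i=1, swap A[1],A[3] → [-4, -6, 3, 2, -5, 1, -1, 0, -3]
j=4: A[4]=-5 ≤ -3 → i=2, swap A[2],A[4] → [-4, -6, -5, 2, 3, 1, -1, 0, -3]
j=5: A[5]=1 > -3 → no swap
j=6: A[6]=-1 > -3 → no swap
j=7: A[7]=0 > -3 → no swap
final swap A[3],A[8] → [-4, -6, -5, -3, 3, 1, -1, 0, 2]; return 3

4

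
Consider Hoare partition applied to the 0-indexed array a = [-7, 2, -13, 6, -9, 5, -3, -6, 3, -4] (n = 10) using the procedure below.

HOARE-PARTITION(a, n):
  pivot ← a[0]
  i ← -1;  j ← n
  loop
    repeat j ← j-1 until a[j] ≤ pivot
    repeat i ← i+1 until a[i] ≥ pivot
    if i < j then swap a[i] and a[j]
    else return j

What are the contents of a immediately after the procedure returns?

pivot = a[0] = -7; i = -1, j = 10
j→4 (a[4]=-9≤-7), i→0 (a[0]=-7≥-7); i<j, swap → [-9, 2, -13, 6, -7, 5, -3, -6, 3, -4]
j→2 (a[2]=-13≤-7), i→1 (a[1]=2≥-7); i<j, swap → [-9, -13, 2, 6, -7, 5, -3, -6, 3, -4]
j→1, i→2; i≥j, return j=1. a = [-9, -13, 2, 6, -7, 5, -3, -6, 3, -4]

[-9, -13, 2, 6, -7, 5, -3, -6, 3, -4]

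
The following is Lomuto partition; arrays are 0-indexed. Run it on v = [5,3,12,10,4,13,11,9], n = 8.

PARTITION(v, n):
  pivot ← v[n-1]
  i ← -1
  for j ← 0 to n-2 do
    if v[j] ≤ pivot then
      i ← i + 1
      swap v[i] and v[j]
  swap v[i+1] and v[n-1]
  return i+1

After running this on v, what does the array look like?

[5,3,4,9,12,13,11,10]

pivot=9, i=-1
j=0: 5≤9, i=0, swap(0,0) ⇒ [5,3,12,10,4,13,11,9]
j=1: 3≤9, i=1, swap(1,1) ⇒ [5,3,12,10,4,13,11,9]
j=2: 12>9, skip
j=3: 10>9, skip
j=4: 4≤9, i=2, swap(2,4) ⇒ [5,3,4,10,12,13,11,9]
j=5: 13>9, skip
j=6: 11>9, skip
swap(3,7) ⇒ [5,3,4,9,12,13,11,10]; return 3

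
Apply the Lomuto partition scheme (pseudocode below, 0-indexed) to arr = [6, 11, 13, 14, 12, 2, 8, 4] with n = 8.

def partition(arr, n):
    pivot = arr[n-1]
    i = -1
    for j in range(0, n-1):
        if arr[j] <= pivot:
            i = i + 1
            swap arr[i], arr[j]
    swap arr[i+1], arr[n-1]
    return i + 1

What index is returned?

1

pivot = arr[7] = 4; i = -1
j=0: arr[0]=6 > 4 → no swap
j=1: arr[1]=11 > 4 → no swap
j=2: arr[2]=13 > 4 → no swap
j=3: arr[3]=14 > 4 → no swap
j=4: arr[4]=12 > 4 → no swap
j=5: arr[5]=2 ≤ 4 → i=0, swap arr[0],arr[5] → [2, 11, 13, 14, 12, 6, 8, 4]
j=6: arr[6]=8 > 4 → no swap
final swap arr[1],arr[7] → [2, 4, 13, 14, 12, 6, 8, 11]; return 1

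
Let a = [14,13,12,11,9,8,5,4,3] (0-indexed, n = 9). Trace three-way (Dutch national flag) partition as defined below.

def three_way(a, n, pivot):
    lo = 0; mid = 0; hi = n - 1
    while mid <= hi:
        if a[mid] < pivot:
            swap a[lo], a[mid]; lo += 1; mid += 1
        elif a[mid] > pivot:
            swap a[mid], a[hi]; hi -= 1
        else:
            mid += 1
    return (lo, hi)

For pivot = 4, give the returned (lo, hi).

lo=0 mid=0 hi=8
14>4: swap(0,8), hi=7 ⇒ [3,13,12,11,9,8,5,4,14]
3<4: swap(0,0), lo=1 mid=1 ⇒ [3,13,12,11,9,8,5,4,14]
13>4: swap(1,7), hi=6 ⇒ [3,4,12,11,9,8,5,13,14]
4=4: mid=2
12>4: swap(2,6), hi=5 ⇒ [3,4,5,11,9,8,12,13,14]
5>4: swap(2,5), hi=4 ⇒ [3,4,8,11,9,5,12,13,14]
8>4: swap(2,4), hi=3 ⇒ [3,4,9,11,8,5,12,13,14]
9>4: swap(2,3), hi=2 ⇒ [3,4,11,9,8,5,12,13,14]
11>4: swap(2,2), hi=1 ⇒ [3,4,11,9,8,5,12,13,14]
done. lo=1 hi=1; a=[3,4,11,9,8,5,12,13,14]

(1, 1)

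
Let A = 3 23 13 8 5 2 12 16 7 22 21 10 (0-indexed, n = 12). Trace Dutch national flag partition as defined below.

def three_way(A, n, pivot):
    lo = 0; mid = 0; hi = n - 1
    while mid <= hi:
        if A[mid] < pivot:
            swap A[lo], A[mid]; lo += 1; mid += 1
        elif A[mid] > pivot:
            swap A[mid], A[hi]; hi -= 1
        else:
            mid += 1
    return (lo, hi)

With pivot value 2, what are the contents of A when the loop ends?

pivot = 2; lo=0, mid=0, hi=11
A[mid]=3>2: swap A[0],A[11]; hi=10 → 10 23 13 8 5 2 12 16 7 22 21 3
A[mid]=10>2: swap A[0],A[10]; hi=9 → 21 23 13 8 5 2 12 16 7 22 10 3
A[mid]=21>2: swap A[0],A[9]; hi=8 → 22 23 13 8 5 2 12 16 7 21 10 3
A[mid]=22>2: swap A[0],A[8]; hi=7 → 7 23 13 8 5 2 12 16 22 21 10 3
A[mid]=7>2: swap A[0],A[7]; hi=6 → 16 23 13 8 5 2 12 7 22 21 10 3
A[mid]=16>2: swap A[0],A[6]; hi=5 → 12 23 13 8 5 2 16 7 22 21 10 3
A[mid]=12>2: swap A[0],A[5]; hi=4 → 2 23 13 8 5 12 16 7 22 21 10 3
A[mid]=2=2: mid=1
A[mid]=23>2: swap A[1],A[4]; hi=3 → 2 5 13 8 23 12 16 7 22 21 10 3
A[mid]=5>2: swap A[1],A[3]; hi=2 → 2 8 13 5 23 12 16 7 22 21 10 3
A[mid]=8>2: swap A[1],A[2]; hi=1 → 2 13 8 5 23 12 16 7 22 21 10 3
A[mid]=13>2: swap A[1],A[1]; hi=0 → 2 13 8 5 23 12 16 7 22 21 10 3
end: lo=0, hi=0; A = 2 13 8 5 23 12 16 7 22 21 10 3

2 13 8 5 23 12 16 7 22 21 10 3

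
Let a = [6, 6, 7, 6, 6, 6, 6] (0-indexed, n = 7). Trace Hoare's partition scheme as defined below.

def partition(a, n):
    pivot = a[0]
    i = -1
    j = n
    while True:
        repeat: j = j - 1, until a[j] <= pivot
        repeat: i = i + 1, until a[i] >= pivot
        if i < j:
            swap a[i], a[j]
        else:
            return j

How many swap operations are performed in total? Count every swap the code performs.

3

pivot=6
j stops at 6 (6), i stops at 0 (6); swap ⇒ [6, 6, 7, 6, 6, 6, 6]
j stops at 5 (6), i stops at 1 (6); swap ⇒ [6, 6, 7, 6, 6, 6, 6]
j stops at 4 (6), i stops at 2 (7); swap ⇒ [6, 6, 6, 6, 7, 6, 6]
j stops at 3, i stops at 3; i≥j ⇒ return 3. a=[6, 6, 6, 6, 7, 6, 6]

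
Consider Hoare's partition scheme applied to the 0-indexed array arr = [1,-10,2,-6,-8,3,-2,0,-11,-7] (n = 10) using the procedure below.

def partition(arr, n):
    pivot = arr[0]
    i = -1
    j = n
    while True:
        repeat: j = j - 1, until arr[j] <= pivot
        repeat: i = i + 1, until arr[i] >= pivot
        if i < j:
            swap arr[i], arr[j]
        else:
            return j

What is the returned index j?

6

pivot=1
j stops at 9 (-7), i stops at 0 (1); swap ⇒ [-7,-10,2,-6,-8,3,-2,0,-11,1]
j stops at 8 (-11), i stops at 2 (2); swap ⇒ [-7,-10,-11,-6,-8,3,-2,0,2,1]
j stops at 7 (0), i stops at 5 (3); swap ⇒ [-7,-10,-11,-6,-8,0,-2,3,2,1]
j stops at 6, i stops at 7; i≥j ⇒ return 6. arr=[-7,-10,-11,-6,-8,0,-2,3,2,1]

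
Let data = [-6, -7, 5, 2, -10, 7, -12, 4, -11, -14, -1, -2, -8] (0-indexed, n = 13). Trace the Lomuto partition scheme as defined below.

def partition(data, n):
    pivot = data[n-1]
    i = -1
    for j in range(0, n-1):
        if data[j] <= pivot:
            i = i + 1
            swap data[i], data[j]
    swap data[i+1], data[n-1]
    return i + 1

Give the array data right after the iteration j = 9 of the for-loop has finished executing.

[-10, -12, -11, -14, -6, 7, -7, 4, 5, 2, -1, -2, -8]

pivot = data[12] = -8; i = -1
j=0: data[0]=-6 > -8 → no swap
j=1: data[1]=-7 > -8 → no swap
j=2: data[2]=5 > -8 → no swap
j=3: data[3]=2 > -8 → no swap
j=4: data[4]=-10 ≤ -8 → i=0, swap data[0],data[4] → [-10, -7, 5, 2, -6, 7, -12, 4, -11, -14, -1, -2, -8]
j=5: data[5]=7 > -8 → no swap
j=6: data[6]=-12 ≤ -8 → i=1, swap data[1],data[6] → [-10, -12, 5, 2, -6, 7, -7, 4, -11, -14, -1, -2, -8]
j=7: data[7]=4 > -8 → no swap
j=8: data[8]=-11 ≤ -8 → i=2, swap data[2],data[8] → [-10, -12, -11, 2, -6, 7, -7, 4, 5, -14, -1, -2, -8]
j=9: data[9]=-14 ≤ -8 → i=3, swap data[3],data[9] → [-10, -12, -11, -14, -6, 7, -7, 4, 5, 2, -1, -2, -8]
(after j=9) data = [-10, -12, -11, -14, -6, 7, -7, 4, 5, 2, -1, -2, -8]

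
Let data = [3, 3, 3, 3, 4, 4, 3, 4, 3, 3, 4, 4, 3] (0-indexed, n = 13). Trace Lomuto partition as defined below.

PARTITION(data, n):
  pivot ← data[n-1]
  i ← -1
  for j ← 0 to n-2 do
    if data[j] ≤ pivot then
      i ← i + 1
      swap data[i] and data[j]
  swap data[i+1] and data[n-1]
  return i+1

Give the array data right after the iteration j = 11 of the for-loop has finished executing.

[3, 3, 3, 3, 3, 3, 3, 4, 4, 4, 4, 4, 3]

pivot=3, i=-1
j=0: 3≤3, i=0, swap(0,0) ⇒ [3, 3, 3, 3, 4, 4, 3, 4, 3, 3, 4, 4, 3]
j=1: 3≤3, i=1, swap(1,1) ⇒ [3, 3, 3, 3, 4, 4, 3, 4, 3, 3, 4, 4, 3]
j=2: 3≤3, i=2, swap(2,2) ⇒ [3, 3, 3, 3, 4, 4, 3, 4, 3, 3, 4, 4, 3]
j=3: 3≤3, i=3, swap(3,3) ⇒ [3, 3, 3, 3, 4, 4, 3, 4, 3, 3, 4, 4, 3]
j=4: 4>3, skip
j=5: 4>3, skip
j=6: 3≤3, i=4, swap(4,6) ⇒ [3, 3, 3, 3, 3, 4, 4, 4, 3, 3, 4, 4, 3]
j=7: 4>3, skip
j=8: 3≤3, i=5, swap(5,8) ⇒ [3, 3, 3, 3, 3, 3, 4, 4, 4, 3, 4, 4, 3]
j=9: 3≤3, i=6, swap(6,9) ⇒ [3, 3, 3, 3, 3, 3, 3, 4, 4, 4, 4, 4, 3]
j=10: 4>3, skip
j=11: 4>3, skip
(after j=11) data = [3, 3, 3, 3, 3, 3, 3, 4, 4, 4, 4, 4, 3]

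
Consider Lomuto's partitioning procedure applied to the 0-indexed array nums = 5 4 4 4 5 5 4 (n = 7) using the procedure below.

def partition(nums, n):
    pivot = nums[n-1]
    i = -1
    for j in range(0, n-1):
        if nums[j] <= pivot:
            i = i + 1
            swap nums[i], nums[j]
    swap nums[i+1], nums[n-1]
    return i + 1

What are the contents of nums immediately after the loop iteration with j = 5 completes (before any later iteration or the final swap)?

4 4 4 5 5 5 4

pivot = nums[6] = 4; i = -1
j=0: nums[0]=5 > 4 → no swap
j=1: nums[1]=4 ≤ 4 → i=0, swap nums[0],nums[1] → 4 5 4 4 5 5 4
j=2: nums[2]=4 ≤ 4 → i=1, swap nums[1],nums[2] → 4 4 5 4 5 5 4
j=3: nums[3]=4 ≤ 4 → i=2, swap nums[2],nums[3] → 4 4 4 5 5 5 4
j=4: nums[4]=5 > 4 → no swap
j=5: nums[5]=5 > 4 → no swap
(after j=5) nums = 4 4 4 5 5 5 4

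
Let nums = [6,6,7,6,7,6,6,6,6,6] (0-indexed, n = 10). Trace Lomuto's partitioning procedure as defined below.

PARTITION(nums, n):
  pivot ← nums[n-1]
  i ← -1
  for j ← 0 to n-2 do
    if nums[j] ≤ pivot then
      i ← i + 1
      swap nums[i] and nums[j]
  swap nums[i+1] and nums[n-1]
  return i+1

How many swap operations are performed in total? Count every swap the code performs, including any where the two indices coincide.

8

pivot = nums[9] = 6; i = -1
j=0: nums[0]=6 ≤ 6 → i=0, swap nums[0],nums[0] (no change) → [6,6,7,6,7,6,6,6,6,6]
j=1: nums[1]=6 ≤ 6 → i=1, swap nums[1],nums[1] (no change) → [6,6,7,6,7,6,6,6,6,6]
j=2: nums[2]=7 > 6 → no swap
j=3: nums[3]=6 ≤ 6 → i=2, swap nums[2],nums[3] → [6,6,6,7,7,6,6,6,6,6]
j=4: nums[4]=7 > 6 → no swap
j=5: nums[5]=6 ≤ 6 → i=3, swap nums[3],nums[5] → [6,6,6,6,7,7,6,6,6,6]
j=6: nums[6]=6 ≤ 6 → i=4, swap nums[4],nums[6] → [6,6,6,6,6,7,7,6,6,6]
j=7: nums[7]=6 ≤ 6 → i=5, swap nums[5],nums[7] → [6,6,6,6,6,6,7,7,6,6]
j=8: nums[8]=6 ≤ 6 → i=6, swap nums[6],nums[8] → [6,6,6,6,6,6,6,7,7,6]
final swap nums[7],nums[9] → [6,6,6,6,6,6,6,6,7,7]; return 7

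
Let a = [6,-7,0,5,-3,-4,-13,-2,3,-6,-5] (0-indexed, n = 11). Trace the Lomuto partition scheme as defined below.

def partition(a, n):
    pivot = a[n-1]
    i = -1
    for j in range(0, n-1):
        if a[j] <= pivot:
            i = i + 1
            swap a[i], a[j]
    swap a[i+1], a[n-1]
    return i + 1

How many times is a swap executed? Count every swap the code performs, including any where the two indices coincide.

4

pivot = a[10] = -5; i = -1
j=0: a[0]=6 > -5 → no swap
j=1: a[1]=-7 ≤ -5 → i=0, swap a[0],a[1] → [-7,6,0,5,-3,-4,-13,-2,3,-6,-5]
j=2: a[2]=0 > -5 → no swap
j=3: a[3]=5 > -5 → no swap
j=4: a[4]=-3 > -5 → no swap
j=5: a[5]=-4 > -5 → no swap
j=6: a[6]=-13 ≤ -5 → i=1, swap a[1],a[6] → [-7,-13,0,5,-3,-4,6,-2,3,-6,-5]
j=7: a[7]=-2 > -5 → no swap
j=8: a[8]=3 > -5 → no swap
j=9: a[9]=-6 ≤ -5 → i=2, swap a[2],a[9] → [-7,-13,-6,5,-3,-4,6,-2,3,0,-5]
final swap a[3],a[10] → [-7,-13,-6,-5,-3,-4,6,-2,3,0,5]; return 3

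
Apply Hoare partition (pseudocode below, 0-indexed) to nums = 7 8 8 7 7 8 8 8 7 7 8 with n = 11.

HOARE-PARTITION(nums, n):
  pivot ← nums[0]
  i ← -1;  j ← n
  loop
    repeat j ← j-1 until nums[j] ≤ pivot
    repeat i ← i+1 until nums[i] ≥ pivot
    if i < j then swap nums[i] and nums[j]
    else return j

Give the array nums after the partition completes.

pivot=7
j stops at 9 (7), i stops at 0 (7); swap ⇒ 7 8 8 7 7 8 8 8 7 7 8
j stops at 8 (7), i stops at 1 (8); swap ⇒ 7 7 8 7 7 8 8 8 8 7 8
j stops at 4 (7), i stops at 2 (8); swap ⇒ 7 7 7 7 8 8 8 8 8 7 8
j stops at 3, i stops at 3; i≥j ⇒ return 3. nums=7 7 7 7 8 8 8 8 8 7 8

7 7 7 7 8 8 8 8 8 7 8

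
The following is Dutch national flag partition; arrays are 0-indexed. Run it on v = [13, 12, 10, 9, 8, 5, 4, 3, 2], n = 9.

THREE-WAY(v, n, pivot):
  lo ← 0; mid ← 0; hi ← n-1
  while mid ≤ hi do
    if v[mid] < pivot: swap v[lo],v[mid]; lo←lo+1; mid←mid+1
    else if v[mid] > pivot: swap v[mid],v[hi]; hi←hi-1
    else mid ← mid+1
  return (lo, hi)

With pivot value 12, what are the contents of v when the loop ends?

[2, 10, 9, 8, 5, 4, 3, 12, 13]

lo=0 mid=0 hi=8
13>12: swap(0,8), hi=7 ⇒ [2, 12, 10, 9, 8, 5, 4, 3, 13]
2<12: swap(0,0), lo=1 mid=1 ⇒ [2, 12, 10, 9, 8, 5, 4, 3, 13]
12=12: mid=2
10<12: swap(1,2), lo=2 mid=3 ⇒ [2, 10, 12, 9, 8, 5, 4, 3, 13]
9<12: swap(2,3), lo=3 mid=4 ⇒ [2, 10, 9, 12, 8, 5, 4, 3, 13]
8<12: swap(3,4), lo=4 mid=5 ⇒ [2, 10, 9, 8, 12, 5, 4, 3, 13]
5<12: swap(4,5), lo=5 mid=6 ⇒ [2, 10, 9, 8, 5, 12, 4, 3, 13]
4<12: swap(5,6), lo=6 mid=7 ⇒ [2, 10, 9, 8, 5, 4, 12, 3, 13]
3<12: swap(6,7), lo=7 mid=8 ⇒ [2, 10, 9, 8, 5, 4, 3, 12, 13]
done. lo=7 hi=7; v=[2, 10, 9, 8, 5, 4, 3, 12, 13]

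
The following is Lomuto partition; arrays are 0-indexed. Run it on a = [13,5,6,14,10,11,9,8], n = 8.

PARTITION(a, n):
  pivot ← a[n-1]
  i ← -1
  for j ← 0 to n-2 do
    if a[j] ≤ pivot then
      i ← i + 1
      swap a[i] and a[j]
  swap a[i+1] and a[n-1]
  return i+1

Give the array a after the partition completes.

[5,6,8,14,10,11,9,13]

pivot = a[7] = 8; i = -1
j=0: a[0]=13 > 8 → no swap
j=1: a[1]=5 ≤ 8 → i=0, swap a[0],a[1] → [5,13,6,14,10,11,9,8]
j=2: a[2]=6 ≤ 8 → i=1, swap a[1],a[2] → [5,6,13,14,10,11,9,8]
j=3: a[3]=14 > 8 → no swap
j=4: a[4]=10 > 8 → no swap
j=5: a[5]=11 > 8 → no swap
j=6: a[6]=9 > 8 → no swap
final swap a[2],a[7] → [5,6,8,14,10,11,9,13]; return 2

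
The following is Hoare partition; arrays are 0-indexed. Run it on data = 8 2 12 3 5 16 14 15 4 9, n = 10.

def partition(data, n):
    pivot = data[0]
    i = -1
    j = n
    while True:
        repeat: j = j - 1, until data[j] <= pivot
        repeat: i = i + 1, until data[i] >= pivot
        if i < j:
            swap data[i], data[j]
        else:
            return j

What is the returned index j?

pivot = data[0] = 8; i = -1, j = 10
j→8 (data[8]=4≤8), i→0 (data[0]=8≥8); i<j, swap → 4 2 12 3 5 16 14 15 8 9
j→4 (data[4]=5≤8), i→2 (data[2]=12≥8); i<j, swap → 4 2 5 3 12 16 14 15 8 9
j→3, i→4; i≥j, return j=3. data = 4 2 5 3 12 16 14 15 8 9

3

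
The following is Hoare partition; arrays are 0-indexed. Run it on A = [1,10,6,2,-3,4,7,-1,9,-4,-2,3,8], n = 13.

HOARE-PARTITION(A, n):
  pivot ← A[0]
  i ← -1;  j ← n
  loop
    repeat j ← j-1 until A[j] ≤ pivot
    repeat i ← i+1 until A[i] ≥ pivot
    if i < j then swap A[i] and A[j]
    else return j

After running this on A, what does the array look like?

[-2,-4,-1,-3,2,4,7,6,9,10,1,3,8]

pivot = A[0] = 1; i = -1, j = 13
j→10 (A[10]=-2≤1), i→0 (A[0]=1≥1); i<j, swap → [-2,10,6,2,-3,4,7,-1,9,-4,1,3,8]
j→9 (A[9]=-4≤1), i→1 (A[1]=10≥1); i<j, swap → [-2,-4,6,2,-3,4,7,-1,9,10,1,3,8]
j→7 (A[7]=-1≤1), i→2 (A[2]=6≥1); i<j, swap → [-2,-4,-1,2,-3,4,7,6,9,10,1,3,8]
j→4 (A[4]=-3≤1), i→3 (A[3]=2≥1); i<j, swap → [-2,-4,-1,-3,2,4,7,6,9,10,1,3,8]
j→3, i→4; i≥j, return j=3. A = [-2,-4,-1,-3,2,4,7,6,9,10,1,3,8]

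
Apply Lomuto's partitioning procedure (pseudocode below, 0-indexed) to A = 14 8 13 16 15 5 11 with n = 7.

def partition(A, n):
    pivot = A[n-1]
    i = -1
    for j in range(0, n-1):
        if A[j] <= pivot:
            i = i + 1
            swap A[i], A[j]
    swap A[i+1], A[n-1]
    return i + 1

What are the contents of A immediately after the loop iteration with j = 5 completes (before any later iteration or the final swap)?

pivot = A[6] = 11; i = -1
j=0: A[0]=14 > 11 → no swap
j=1: A[1]=8 ≤ 11 → i=0, swap A[0],A[1] → 8 14 13 16 15 5 11
j=2: A[2]=13 > 11 → no swap
j=3: A[3]=16 > 11 → no swap
j=4: A[4]=15 > 11 → no swap
j=5: A[5]=5 ≤ 11 → i=1, swap A[1],A[5] → 8 5 13 16 15 14 11
(after j=5) A = 8 5 13 16 15 14 11

8 5 13 16 15 14 11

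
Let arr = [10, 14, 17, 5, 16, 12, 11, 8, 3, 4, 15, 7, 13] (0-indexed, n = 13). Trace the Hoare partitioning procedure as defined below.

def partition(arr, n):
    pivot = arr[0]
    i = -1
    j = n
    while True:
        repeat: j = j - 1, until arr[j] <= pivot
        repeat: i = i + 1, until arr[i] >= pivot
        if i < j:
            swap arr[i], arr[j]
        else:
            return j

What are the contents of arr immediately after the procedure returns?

pivot=10
j stops at 11 (7), i stops at 0 (10); swap ⇒ [7, 14, 17, 5, 16, 12, 11, 8, 3, 4, 15, 10, 13]
j stops at 9 (4), i stops at 1 (14); swap ⇒ [7, 4, 17, 5, 16, 12, 11, 8, 3, 14, 15, 10, 13]
j stops at 8 (3), i stops at 2 (17); swap ⇒ [7, 4, 3, 5, 16, 12, 11, 8, 17, 14, 15, 10, 13]
j stops at 7 (8), i stops at 4 (16); swap ⇒ [7, 4, 3, 5, 8, 12, 11, 16, 17, 14, 15, 10, 13]
j stops at 4, i stops at 5; i≥j ⇒ return 4. arr=[7, 4, 3, 5, 8, 12, 11, 16, 17, 14, 15, 10, 13]

[7, 4, 3, 5, 8, 12, 11, 16, 17, 14, 15, 10, 13]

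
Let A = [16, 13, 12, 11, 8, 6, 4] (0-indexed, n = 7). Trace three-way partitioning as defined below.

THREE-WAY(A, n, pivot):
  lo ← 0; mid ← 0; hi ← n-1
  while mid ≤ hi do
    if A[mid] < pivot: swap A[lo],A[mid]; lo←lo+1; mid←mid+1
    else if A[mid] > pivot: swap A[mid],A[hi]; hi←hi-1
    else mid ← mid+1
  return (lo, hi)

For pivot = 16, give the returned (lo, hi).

(6, 6)

lo=0 mid=0 hi=6
16=16: mid=1
13<16: swap(0,1), lo=1 mid=2 ⇒ [13, 16, 12, 11, 8, 6, 4]
12<16: swap(1,2), lo=2 mid=3 ⇒ [13, 12, 16, 11, 8, 6, 4]
11<16: swap(2,3), lo=3 mid=4 ⇒ [13, 12, 11, 16, 8, 6, 4]
8<16: swap(3,4), lo=4 mid=5 ⇒ [13, 12, 11, 8, 16, 6, 4]
6<16: swap(4,5), lo=5 mid=6 ⇒ [13, 12, 11, 8, 6, 16, 4]
4<16: swap(5,6), lo=6 mid=7 ⇒ [13, 12, 11, 8, 6, 4, 16]
done. lo=6 hi=6; A=[13, 12, 11, 8, 6, 4, 16]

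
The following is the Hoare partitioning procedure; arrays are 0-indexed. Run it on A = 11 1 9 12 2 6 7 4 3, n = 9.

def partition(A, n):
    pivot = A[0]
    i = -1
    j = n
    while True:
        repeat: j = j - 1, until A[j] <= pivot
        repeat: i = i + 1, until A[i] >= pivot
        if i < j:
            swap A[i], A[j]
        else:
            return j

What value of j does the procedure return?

6

pivot=11
j stops at 8 (3), i stops at 0 (11); swap ⇒ 3 1 9 12 2 6 7 4 11
j stops at 7 (4), i stops at 3 (12); swap ⇒ 3 1 9 4 2 6 7 12 11
j stops at 6, i stops at 7; i≥j ⇒ return 6. A=3 1 9 4 2 6 7 12 11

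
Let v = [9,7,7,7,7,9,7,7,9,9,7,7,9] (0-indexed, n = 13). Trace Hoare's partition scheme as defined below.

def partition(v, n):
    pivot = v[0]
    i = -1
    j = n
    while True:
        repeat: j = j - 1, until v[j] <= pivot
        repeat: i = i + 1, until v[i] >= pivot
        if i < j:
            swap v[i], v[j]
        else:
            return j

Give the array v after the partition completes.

[9,7,7,7,7,7,7,7,7,9,9,9,9]

pivot=9
j stops at 12 (9), i stops at 0 (9); swap ⇒ [9,7,7,7,7,9,7,7,9,9,7,7,9]
j stops at 11 (7), i stops at 5 (9); swap ⇒ [9,7,7,7,7,7,7,7,9,9,7,9,9]
j stops at 10 (7), i stops at 8 (9); swap ⇒ [9,7,7,7,7,7,7,7,7,9,9,9,9]
j stops at 9, i stops at 9; i≥j ⇒ return 9. v=[9,7,7,7,7,7,7,7,7,9,9,9,9]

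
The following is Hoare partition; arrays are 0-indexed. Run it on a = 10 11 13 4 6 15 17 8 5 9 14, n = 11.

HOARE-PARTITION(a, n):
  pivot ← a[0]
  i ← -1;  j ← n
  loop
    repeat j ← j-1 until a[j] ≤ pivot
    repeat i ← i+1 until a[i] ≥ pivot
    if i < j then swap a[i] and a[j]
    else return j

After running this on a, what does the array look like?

pivot=10
j stops at 9 (9), i stops at 0 (10); swap ⇒ 9 11 13 4 6 15 17 8 5 10 14
j stops at 8 (5), i stops at 1 (11); swap ⇒ 9 5 13 4 6 15 17 8 11 10 14
j stops at 7 (8), i stops at 2 (13); swap ⇒ 9 5 8 4 6 15 17 13 11 10 14
j stops at 4, i stops at 5; i≥j ⇒ return 4. a=9 5 8 4 6 15 17 13 11 10 14

9 5 8 4 6 15 17 13 11 10 14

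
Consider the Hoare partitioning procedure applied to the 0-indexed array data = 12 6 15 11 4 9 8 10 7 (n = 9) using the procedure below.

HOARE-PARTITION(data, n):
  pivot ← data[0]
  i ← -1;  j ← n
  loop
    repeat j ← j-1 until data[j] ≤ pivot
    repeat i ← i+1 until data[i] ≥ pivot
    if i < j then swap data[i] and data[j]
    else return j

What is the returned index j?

6

pivot = data[0] = 12; i = -1, j = 9
j→8 (data[8]=7≤12), i→0 (data[0]=12≥12); i<j, swap → 7 6 15 11 4 9 8 10 12
j→7 (data[7]=10≤12), i→2 (data[2]=15≥12); i<j, swap → 7 6 10 11 4 9 8 15 12
j→6, i→7; i≥j, return j=6. data = 7 6 10 11 4 9 8 15 12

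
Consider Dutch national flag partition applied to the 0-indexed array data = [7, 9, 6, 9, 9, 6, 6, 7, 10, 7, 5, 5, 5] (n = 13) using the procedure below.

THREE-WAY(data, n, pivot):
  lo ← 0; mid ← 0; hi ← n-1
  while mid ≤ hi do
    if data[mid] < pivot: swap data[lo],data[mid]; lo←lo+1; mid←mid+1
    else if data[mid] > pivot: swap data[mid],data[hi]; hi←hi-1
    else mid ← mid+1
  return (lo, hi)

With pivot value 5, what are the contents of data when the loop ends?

[5, 5, 5, 9, 6, 6, 7, 10, 7, 9, 6, 9, 7]

pivot = 5; lo=0, mid=0, hi=12
data[mid]=7>5: swap data[0],data[12]; hi=11 → [5, 9, 6, 9, 9, 6, 6, 7, 10, 7, 5, 5, 7]
data[mid]=5=5: mid=1
data[mid]=9>5: swap data[1],data[11]; hi=10 → [5, 5, 6, 9, 9, 6, 6, 7, 10, 7, 5, 9, 7]
data[mid]=5=5: mid=2
data[mid]=6>5: swap data[2],data[10]; hi=9 → [5, 5, 5, 9, 9, 6, 6, 7, 10, 7, 6, 9, 7]
data[mid]=5=5: mid=3
data[mid]=9>5: swap data[3],data[9]; hi=8 → [5, 5, 5, 7, 9, 6, 6, 7, 10, 9, 6, 9, 7]
data[mid]=7>5: swap data[3],data[8]; hi=7 → [5, 5, 5, 10, 9, 6, 6, 7, 7, 9, 6, 9, 7]
data[mid]=10>5: swap data[3],data[7]; hi=6 → [5, 5, 5, 7, 9, 6, 6, 10, 7, 9, 6, 9, 7]
data[mid]=7>5: swap data[3],data[6]; hi=5 → [5, 5, 5, 6, 9, 6, 7, 10, 7, 9, 6, 9, 7]
data[mid]=6>5: swap data[3],data[5]; hi=4 → [5, 5, 5, 6, 9, 6, 7, 10, 7, 9, 6, 9, 7]
data[mid]=6>5: swap data[3],data[4]; hi=3 → [5, 5, 5, 9, 6, 6, 7, 10, 7, 9, 6, 9, 7]
data[mid]=9>5: swap data[3],data[3]; hi=2 → [5, 5, 5, 9, 6, 6, 7, 10, 7, 9, 6, 9, 7]
end: lo=0, hi=2; data = [5, 5, 5, 9, 6, 6, 7, 10, 7, 9, 6, 9, 7]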